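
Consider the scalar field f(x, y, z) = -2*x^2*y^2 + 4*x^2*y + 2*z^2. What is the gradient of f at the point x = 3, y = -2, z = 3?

∂f/∂x = -4*x*y^2 + 8*x*y
∂f/∂y = -4*x^2*y + 4*x^2
∂f/∂z = 4*z
∇f = (-4*x*y^2 + 8*x*y, -4*x^2*y + 4*x^2, 4*z)
At (3, -2, 3): (-96, 108, 12).

(-96, 108, 12)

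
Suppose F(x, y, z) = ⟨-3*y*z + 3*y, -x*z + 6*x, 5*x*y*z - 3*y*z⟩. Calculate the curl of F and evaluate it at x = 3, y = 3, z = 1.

(15, -24, 5)

(∇×F)₁ = ∂F₃/∂y − ∂F₂/∂z = 5*x*z + x - 3*z
(∇×F)₂ = ∂F₁/∂z − ∂F₃/∂x = -5*y*z - 3*y
(∇×F)₃ = ∂F₂/∂x − ∂F₁/∂y = 2*z + 3
∇×F = (5*x*z + x - 3*z, -5*y*z - 3*y, 2*z + 3)
At (3, 3, 1): (15, -24, 5).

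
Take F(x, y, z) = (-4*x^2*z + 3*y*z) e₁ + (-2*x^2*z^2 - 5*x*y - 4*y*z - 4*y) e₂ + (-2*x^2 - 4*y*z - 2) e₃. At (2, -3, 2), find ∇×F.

(∇×F)₁ = ∂F₃/∂y − ∂F₂/∂z = 4*x^2*z + 4*y - 4*z
(∇×F)₂ = ∂F₁/∂z − ∂F₃/∂x = -4*x^2 + 4*x + 3*y
(∇×F)₃ = ∂F₂/∂x − ∂F₁/∂y = -4*x*z^2 - 5*y - 3*z
∇×F = (4*x^2*z + 4*y - 4*z, -4*x^2 + 4*x + 3*y, -4*x*z^2 - 5*y - 3*z)
At (2, -3, 2): (12, -17, -23).

(12, -17, -23)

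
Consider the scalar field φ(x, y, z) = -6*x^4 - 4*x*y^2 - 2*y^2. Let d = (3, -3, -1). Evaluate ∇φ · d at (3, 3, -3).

∂φ/∂x = -24*x^3 - 4*y^2
∂φ/∂y = -8*x*y - 4*y
∂φ/∂z = 0
∇φ at (3, 3, -3) = (-684, -84, 0)
∇φ · d = (-684)(3) + (-84)(-3) + (0)(-1) = -1800

-1800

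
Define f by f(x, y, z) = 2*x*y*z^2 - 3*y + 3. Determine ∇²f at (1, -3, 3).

∂²f/∂x² = 0
∂²f/∂y² = 0
∂²f/∂z² = 4*x*y
∇²f = 4*x*y
At (1, -3, 3): -12.

-12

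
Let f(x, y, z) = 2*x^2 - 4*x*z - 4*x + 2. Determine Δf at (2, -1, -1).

4

∂²f/∂x² = 4
∂²f/∂y² = 0
∂²f/∂z² = 0
∇²f = 4
At (2, -1, -1): 4.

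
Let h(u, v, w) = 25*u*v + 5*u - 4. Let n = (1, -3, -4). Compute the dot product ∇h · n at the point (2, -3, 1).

-220

∂h/∂u = 25*v + 5
∂h/∂v = 25*u
∂h/∂w = 0
∇h at (2, -3, 1) = (-70, 50, 0)
∇h · n = (-70)(1) + (50)(-3) + (0)(-4) = -220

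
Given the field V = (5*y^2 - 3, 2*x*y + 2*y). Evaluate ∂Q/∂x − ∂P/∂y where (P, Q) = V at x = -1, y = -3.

∂V₂/∂x = 2*y
∂V₁/∂y = 10*y
Scalar curl = -8*y
At (-1, -3): 24.

24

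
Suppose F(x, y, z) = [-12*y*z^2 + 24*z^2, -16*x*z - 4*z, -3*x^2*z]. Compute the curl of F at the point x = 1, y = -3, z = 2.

(20, 252, 16)

(∇×F)₁ = ∂F₃/∂y − ∂F₂/∂z = 16*x + 4
(∇×F)₂ = ∂F₁/∂z − ∂F₃/∂x = 6*x*z - 24*y*z + 48*z
(∇×F)₃ = ∂F₂/∂x − ∂F₁/∂y = 12*z^2 - 16*z
∇×F = (16*x + 4, 6*x*z - 24*y*z + 48*z, 12*z^2 - 16*z)
At (1, -3, 2): (20, 252, 16).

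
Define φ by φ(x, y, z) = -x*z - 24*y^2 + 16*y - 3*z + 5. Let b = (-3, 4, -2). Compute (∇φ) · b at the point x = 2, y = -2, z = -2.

452

∂φ/∂x = -z
∂φ/∂y = -48*y + 16
∂φ/∂z = -x - 3
∇φ at (2, -2, -2) = (2, 112, -5)
∇φ · b = (2)(-3) + (112)(4) + (-5)(-2) = 452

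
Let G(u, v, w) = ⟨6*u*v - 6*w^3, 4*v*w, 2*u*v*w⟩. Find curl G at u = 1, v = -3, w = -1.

(∇×G)₁ = ∂G₃/∂v − ∂G₂/∂w = 2*u*w - 4*v
(∇×G)₂ = ∂G₁/∂w − ∂G₃/∂u = -2*v*w - 18*w^2
(∇×G)₃ = ∂G₂/∂u − ∂G₁/∂v = -6*u
∇×G = (2*u*w - 4*v, -2*v*w - 18*w^2, -6*u)
At (1, -3, -1): (10, -24, -6).

(10, -24, -6)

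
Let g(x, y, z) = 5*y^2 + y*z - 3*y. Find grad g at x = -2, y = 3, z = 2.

(0, 29, 3)

∂g/∂x = 0
∂g/∂y = 10*y + z - 3
∂g/∂z = y
∇g = (0, 10*y + z - 3, y)
At (-2, 3, 2): (0, 29, 3).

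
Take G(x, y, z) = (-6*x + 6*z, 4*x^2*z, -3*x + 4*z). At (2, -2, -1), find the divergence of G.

∂G₁/∂x = -6
∂G₂/∂y = 0
∂G₃/∂z = 4
∇·G = -2
At (2, -2, -1): -2.

-2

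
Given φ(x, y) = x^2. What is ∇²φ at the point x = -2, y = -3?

2

∂²φ/∂x² = 2
∂²φ/∂y² = 0
∇²φ = 2
At (-2, -3): 2.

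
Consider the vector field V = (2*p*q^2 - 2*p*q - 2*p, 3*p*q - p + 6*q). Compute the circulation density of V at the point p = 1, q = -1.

2

∂V₂/∂p = 3*q - 1
∂V₁/∂q = 4*p*q - 2*p
Scalar curl = -4*p*q + 2*p + 3*q - 1
At (1, -1): 2.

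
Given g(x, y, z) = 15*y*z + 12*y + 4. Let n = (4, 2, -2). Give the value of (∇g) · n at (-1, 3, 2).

∂g/∂x = 0
∂g/∂y = 15*z + 12
∂g/∂z = 15*y
∇g at (-1, 3, 2) = (0, 42, 45)
∇g · n = (0)(4) + (42)(2) + (45)(-2) = -6

-6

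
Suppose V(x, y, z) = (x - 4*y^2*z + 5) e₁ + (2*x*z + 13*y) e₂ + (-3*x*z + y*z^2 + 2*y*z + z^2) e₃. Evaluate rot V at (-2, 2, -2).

(∇×V)₁ = ∂V₃/∂y − ∂V₂/∂z = -2*x + z^2 + 2*z
(∇×V)₂ = ∂V₁/∂z − ∂V₃/∂x = -4*y^2 + 3*z
(∇×V)₃ = ∂V₂/∂x − ∂V₁/∂y = 8*y*z + 2*z
∇×V = (-2*x + z^2 + 2*z, -4*y^2 + 3*z, 8*y*z + 2*z)
At (-2, 2, -2): (4, -22, -36).

(4, -22, -36)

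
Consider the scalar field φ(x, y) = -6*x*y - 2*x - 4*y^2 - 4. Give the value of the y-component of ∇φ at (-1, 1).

-2

(∇φ)_2 = ∂φ/∂y = -6*x - 8*y
At (-1, 1): -2.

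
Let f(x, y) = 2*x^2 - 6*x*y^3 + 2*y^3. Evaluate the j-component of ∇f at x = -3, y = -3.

(∇f)_2 = ∂f/∂y = -18*x*y^2 + 6*y^2
At (-3, -3): 540.

540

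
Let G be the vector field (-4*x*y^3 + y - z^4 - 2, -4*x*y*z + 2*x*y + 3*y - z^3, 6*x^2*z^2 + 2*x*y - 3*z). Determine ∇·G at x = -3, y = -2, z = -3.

∂G₁/∂x = -4*y^3
∂G₂/∂y = -4*x*z + 2*x + 3
∂G₃/∂z = 12*x^2*z - 3
∇·G = 12*x^2*z - 4*x*z + 2*x - 4*y^3
At (-3, -2, -3): -334.

-334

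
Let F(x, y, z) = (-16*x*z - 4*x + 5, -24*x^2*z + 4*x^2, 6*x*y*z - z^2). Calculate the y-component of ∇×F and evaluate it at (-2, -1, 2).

(∇×F)_2 = ∂F₁/∂z − ∂F₃/∂x
= -16*x − (6*y*z)
= -16*x - 6*y*z
At (-2, -1, 2): 44.

44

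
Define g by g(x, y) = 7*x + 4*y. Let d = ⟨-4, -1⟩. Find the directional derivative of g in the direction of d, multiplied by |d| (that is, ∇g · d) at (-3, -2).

-32

∂g/∂x = 7
∂g/∂y = 4
∇g at (-3, -2) = (7, 4)
∇g · d = (7)(-4) + (4)(-1) = -32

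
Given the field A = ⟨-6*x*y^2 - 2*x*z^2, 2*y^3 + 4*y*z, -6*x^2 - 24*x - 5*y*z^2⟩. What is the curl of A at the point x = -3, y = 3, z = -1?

(∇×A)₁ = ∂A₃/∂y − ∂A₂/∂z = -4*y - 5*z^2
(∇×A)₂ = ∂A₁/∂z − ∂A₃/∂x = -4*x*z + 12*x + 24
(∇×A)₃ = ∂A₂/∂x − ∂A₁/∂y = 12*x*y
∇×A = (-4*y - 5*z^2, -4*x*z + 12*x + 24, 12*x*y)
At (-3, 3, -1): (-17, -24, -108).

(-17, -24, -108)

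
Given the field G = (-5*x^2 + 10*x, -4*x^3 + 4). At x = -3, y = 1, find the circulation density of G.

-108

∂G₂/∂x = -12*x^2
∂G₁/∂y = 0
Scalar curl = -12*x^2
At (-3, 1): -108.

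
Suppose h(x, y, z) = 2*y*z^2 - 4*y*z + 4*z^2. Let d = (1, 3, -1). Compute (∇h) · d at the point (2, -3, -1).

2

∂h/∂x = 0
∂h/∂y = 2*z^2 - 4*z
∂h/∂z = 4*y*z - 4*y + 8*z
∇h at (2, -3, -1) = (0, 6, 16)
∇h · d = (0)(1) + (6)(3) + (16)(-1) = 2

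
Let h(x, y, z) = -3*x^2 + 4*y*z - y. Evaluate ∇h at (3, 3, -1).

∂h/∂x = -6*x
∂h/∂y = 4*z - 1
∂h/∂z = 4*y
∇h = (-6*x, 4*z - 1, 4*y)
At (3, 3, -1): (-18, -5, 12).

(-18, -5, 12)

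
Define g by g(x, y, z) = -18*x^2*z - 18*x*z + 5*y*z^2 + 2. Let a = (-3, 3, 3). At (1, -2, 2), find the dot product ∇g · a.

156

∂g/∂x = -36*x*z - 18*z
∂g/∂y = 5*z^2
∂g/∂z = -18*x^2 - 18*x + 10*y*z
∇g at (1, -2, 2) = (-108, 20, -76)
∇g · a = (-108)(-3) + (20)(3) + (-76)(3) = 156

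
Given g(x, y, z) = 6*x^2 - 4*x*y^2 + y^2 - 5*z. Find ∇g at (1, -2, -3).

(-4, 12, -5)

∂g/∂x = 12*x - 4*y^2
∂g/∂y = -8*x*y + 2*y
∂g/∂z = -5
∇g = (12*x - 4*y^2, -8*x*y + 2*y, -5)
At (1, -2, -3): (-4, 12, -5).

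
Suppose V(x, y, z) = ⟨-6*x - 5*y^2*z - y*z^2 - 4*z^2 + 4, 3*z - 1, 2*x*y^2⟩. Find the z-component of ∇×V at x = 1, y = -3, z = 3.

-81

(∇×V)_3 = ∂V₂/∂x − ∂V₁/∂y
= 0 − (-10*y*z - z^2)
= 10*y*z + z^2
At (1, -3, 3): -81.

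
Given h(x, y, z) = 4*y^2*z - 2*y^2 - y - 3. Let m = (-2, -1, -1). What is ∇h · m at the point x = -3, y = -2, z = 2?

∂h/∂x = 0
∂h/∂y = 8*y*z - 4*y - 1
∂h/∂z = 4*y^2
∇h at (-3, -2, 2) = (0, -25, 16)
∇h · m = (0)(-2) + (-25)(-1) + (16)(-1) = 9

9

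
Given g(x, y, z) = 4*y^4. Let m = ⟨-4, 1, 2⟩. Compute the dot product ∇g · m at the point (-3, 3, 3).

432

∂g/∂x = 0
∂g/∂y = 16*y^3
∂g/∂z = 0
∇g at (-3, 3, 3) = (0, 432, 0)
∇g · m = (0)(-4) + (432)(1) + (0)(2) = 432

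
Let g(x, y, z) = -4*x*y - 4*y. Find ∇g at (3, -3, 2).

∂g/∂x = -4*y
∂g/∂y = -4*x - 4
∂g/∂z = 0
∇g = (-4*y, -4*x - 4, 0)
At (3, -3, 2): (12, -16, 0).

(12, -16, 0)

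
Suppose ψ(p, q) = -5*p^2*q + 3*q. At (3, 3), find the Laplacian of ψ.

-30

∂²ψ/∂p² = -10*q
∂²ψ/∂q² = 0
∇²ψ = -10*q
At (3, 3): -30.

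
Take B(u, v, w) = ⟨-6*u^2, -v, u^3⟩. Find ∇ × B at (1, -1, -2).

(0, -3, 0)

(∇×B)₁ = ∂B₃/∂v − ∂B₂/∂w = 0
(∇×B)₂ = ∂B₁/∂w − ∂B₃/∂u = -3*u^2
(∇×B)₃ = ∂B₂/∂u − ∂B₁/∂v = 0
∇×B = (0, -3*u^2, 0)
At (1, -1, -2): (0, -3, 0).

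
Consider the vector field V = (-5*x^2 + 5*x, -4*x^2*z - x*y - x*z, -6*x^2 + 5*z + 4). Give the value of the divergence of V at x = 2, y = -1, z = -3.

-12

∂V₁/∂x = -10*x + 5
∂V₂/∂y = -x
∂V₃/∂z = 5
∇·V = -11*x + 10
At (2, -1, -3): -12.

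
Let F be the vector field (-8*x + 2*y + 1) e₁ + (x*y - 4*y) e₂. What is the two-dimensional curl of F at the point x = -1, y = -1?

-3

∂F₂/∂x = y
∂F₁/∂y = 2
Scalar curl = y - 2
At (-1, -1): -3.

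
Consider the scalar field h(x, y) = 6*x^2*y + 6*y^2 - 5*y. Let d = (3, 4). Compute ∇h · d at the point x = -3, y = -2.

∂h/∂x = 12*x*y
∂h/∂y = 6*x^2 + 12*y - 5
∇h at (-3, -2) = (72, 25)
∇h · d = (72)(3) + (25)(4) = 316

316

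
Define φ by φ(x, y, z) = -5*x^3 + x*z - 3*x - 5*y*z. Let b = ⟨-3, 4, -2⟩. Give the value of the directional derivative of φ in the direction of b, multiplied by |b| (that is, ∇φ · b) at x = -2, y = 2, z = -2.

∂φ/∂x = -15*x^2 + z - 3
∂φ/∂y = -5*z
∂φ/∂z = x - 5*y
∇φ at (-2, 2, -2) = (-65, 10, -12)
∇φ · b = (-65)(-3) + (10)(4) + (-12)(-2) = 259

259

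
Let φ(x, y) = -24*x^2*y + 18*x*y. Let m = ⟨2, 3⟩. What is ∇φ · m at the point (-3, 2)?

∂φ/∂x = -48*x*y + 18*y
∂φ/∂y = -24*x^2 + 18*x
∇φ at (-3, 2) = (324, -270)
∇φ · m = (324)(2) + (-270)(3) = -162

-162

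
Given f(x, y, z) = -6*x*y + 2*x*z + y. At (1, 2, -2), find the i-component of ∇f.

(∇f)_1 = ∂f/∂x = -6*y + 2*z
At (1, 2, -2): -16.

-16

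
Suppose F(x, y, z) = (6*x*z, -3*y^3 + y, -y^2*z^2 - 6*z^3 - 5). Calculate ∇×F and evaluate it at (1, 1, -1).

(-2, 6, 0)

(∇×F)₁ = ∂F₃/∂y − ∂F₂/∂z = -2*y*z^2
(∇×F)₂ = ∂F₁/∂z − ∂F₃/∂x = 6*x
(∇×F)₃ = ∂F₂/∂x − ∂F₁/∂y = 0
∇×F = (-2*y*z^2, 6*x, 0)
At (1, 1, -1): (-2, 6, 0).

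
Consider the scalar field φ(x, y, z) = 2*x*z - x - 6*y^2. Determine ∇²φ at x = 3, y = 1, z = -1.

∂²φ/∂x² = 0
∂²φ/∂y² = -12
∂²φ/∂z² = 0
∇²φ = -12
At (3, 1, -1): -12.

-12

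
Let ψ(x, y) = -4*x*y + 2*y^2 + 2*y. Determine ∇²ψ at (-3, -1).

∂²ψ/∂x² = 0
∂²ψ/∂y² = 4
∇²ψ = 4
At (-3, -1): 4.

4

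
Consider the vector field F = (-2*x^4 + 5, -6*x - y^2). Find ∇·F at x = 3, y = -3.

-210

∂F₁/∂x = -8*x^3
∂F₂/∂y = -2*y
∇·F = -8*x^3 - 2*y
At (3, -3): -210.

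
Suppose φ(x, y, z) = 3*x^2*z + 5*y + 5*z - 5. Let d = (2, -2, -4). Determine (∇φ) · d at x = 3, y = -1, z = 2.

∂φ/∂x = 6*x*z
∂φ/∂y = 5
∂φ/∂z = 3*x^2 + 5
∇φ at (3, -1, 2) = (36, 5, 32)
∇φ · d = (36)(2) + (5)(-2) + (32)(-4) = -66

-66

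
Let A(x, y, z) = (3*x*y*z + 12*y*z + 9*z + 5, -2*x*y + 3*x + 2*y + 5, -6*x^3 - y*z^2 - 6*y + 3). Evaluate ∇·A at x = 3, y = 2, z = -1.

-6

∂A₁/∂x = 3*y*z
∂A₂/∂y = -2*x + 2
∂A₃/∂z = -2*y*z
∇·A = -2*x + y*z + 2
At (3, 2, -1): -6.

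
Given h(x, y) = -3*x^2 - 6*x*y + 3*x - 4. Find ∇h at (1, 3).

∂h/∂x = -6*x - 6*y + 3
∂h/∂y = -6*x
∇h = (-6*x - 6*y + 3, -6*x)
At (1, 3): (-21, -6).

(-21, -6)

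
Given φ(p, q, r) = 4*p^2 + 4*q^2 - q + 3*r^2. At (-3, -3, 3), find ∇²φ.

22

∂²φ/∂p² = 8
∂²φ/∂q² = 8
∂²φ/∂r² = 6
∇²φ = 22
At (-3, -3, 3): 22.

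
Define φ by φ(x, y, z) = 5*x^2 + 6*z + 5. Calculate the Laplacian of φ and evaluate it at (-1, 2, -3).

10

∂²φ/∂x² = 10
∂²φ/∂y² = 0
∂²φ/∂z² = 0
∇²φ = 10
At (-1, 2, -3): 10.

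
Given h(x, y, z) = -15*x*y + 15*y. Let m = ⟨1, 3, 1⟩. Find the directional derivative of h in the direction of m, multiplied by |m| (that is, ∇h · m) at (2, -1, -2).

-30

∂h/∂x = -15*y
∂h/∂y = -15*x + 15
∂h/∂z = 0
∇h at (2, -1, -2) = (15, -15, 0)
∇h · m = (15)(1) + (-15)(3) + (0)(1) = -30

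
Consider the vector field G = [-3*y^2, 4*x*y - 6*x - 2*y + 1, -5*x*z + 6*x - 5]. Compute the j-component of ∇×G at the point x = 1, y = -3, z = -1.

(∇×G)_2 = ∂G₁/∂z − ∂G₃/∂x
= 0 − (-5*z + 6)
= 5*z - 6
At (1, -3, -1): -11.

-11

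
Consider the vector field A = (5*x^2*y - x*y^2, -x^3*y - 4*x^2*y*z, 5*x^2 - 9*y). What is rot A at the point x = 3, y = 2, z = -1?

(∇×A)₁ = ∂A₃/∂y − ∂A₂/∂z = 4*x^2*y - 9
(∇×A)₂ = ∂A₁/∂z − ∂A₃/∂x = -10*x
(∇×A)₃ = ∂A₂/∂x − ∂A₁/∂y = -3*x^2*y - 5*x^2 - 8*x*y*z + 2*x*y
∇×A = (4*x^2*y - 9, -10*x, -3*x^2*y - 5*x^2 - 8*x*y*z + 2*x*y)
At (3, 2, -1): (63, -30, -39).

(63, -30, -39)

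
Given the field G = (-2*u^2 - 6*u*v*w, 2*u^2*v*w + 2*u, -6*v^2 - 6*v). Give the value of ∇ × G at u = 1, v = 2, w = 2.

(∇×G)₁ = ∂G₃/∂v − ∂G₂/∂w = -2*u^2*v - 12*v - 6
(∇×G)₂ = ∂G₁/∂w − ∂G₃/∂u = -6*u*v
(∇×G)₃ = ∂G₂/∂u − ∂G₁/∂v = 4*u*v*w + 6*u*w + 2
∇×G = (-2*u^2*v - 12*v - 6, -6*u*v, 4*u*v*w + 6*u*w + 2)
At (1, 2, 2): (-34, -12, 30).

(-34, -12, 30)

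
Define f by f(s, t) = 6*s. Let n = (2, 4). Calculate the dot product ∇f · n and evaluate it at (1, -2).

12

∂f/∂s = 6
∂f/∂t = 0
∇f at (1, -2) = (6, 0)
∇f · n = (6)(2) + (0)(4) = 12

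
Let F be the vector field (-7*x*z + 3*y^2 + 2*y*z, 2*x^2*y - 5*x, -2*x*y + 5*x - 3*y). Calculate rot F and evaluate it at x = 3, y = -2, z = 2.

(-9, -34, -21)

(∇×F)₁ = ∂F₃/∂y − ∂F₂/∂z = -2*x - 3
(∇×F)₂ = ∂F₁/∂z − ∂F₃/∂x = -7*x + 4*y - 5
(∇×F)₃ = ∂F₂/∂x − ∂F₁/∂y = 4*x*y - 6*y - 2*z - 5
∇×F = (-2*x - 3, -7*x + 4*y - 5, 4*x*y - 6*y - 2*z - 5)
At (3, -2, 2): (-9, -34, -21).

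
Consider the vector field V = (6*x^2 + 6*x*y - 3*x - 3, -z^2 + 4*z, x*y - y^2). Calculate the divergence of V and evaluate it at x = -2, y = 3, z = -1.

∂V₁/∂x = 12*x + 6*y - 3
∂V₂/∂y = 0
∂V₃/∂z = 0
∇·V = 12*x + 6*y - 3
At (-2, 3, -1): -9.

-9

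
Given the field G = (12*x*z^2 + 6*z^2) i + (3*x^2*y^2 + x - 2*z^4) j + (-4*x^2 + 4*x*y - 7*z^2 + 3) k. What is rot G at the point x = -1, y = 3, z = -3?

(-220, 16, -53)

(∇×G)₁ = ∂G₃/∂y − ∂G₂/∂z = 4*x + 8*z^3
(∇×G)₂ = ∂G₁/∂z − ∂G₃/∂x = 24*x*z + 8*x - 4*y + 12*z
(∇×G)₃ = ∂G₂/∂x − ∂G₁/∂y = 6*x*y^2 + 1
∇×G = (4*x + 8*z^3, 24*x*z + 8*x - 4*y + 12*z, 6*x*y^2 + 1)
At (-1, 3, -3): (-220, 16, -53).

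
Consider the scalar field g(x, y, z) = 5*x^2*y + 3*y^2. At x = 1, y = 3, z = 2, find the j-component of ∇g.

23

(∇g)_2 = ∂g/∂y = 5*x^2 + 6*y
At (1, 3, 2): 23.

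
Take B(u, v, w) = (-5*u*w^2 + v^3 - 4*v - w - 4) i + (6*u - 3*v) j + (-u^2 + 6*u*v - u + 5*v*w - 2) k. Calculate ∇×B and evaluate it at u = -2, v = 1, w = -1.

(∇×B)₁ = ∂B₃/∂v − ∂B₂/∂w = 6*u + 5*w
(∇×B)₂ = ∂B₁/∂w − ∂B₃/∂u = -10*u*w + 2*u - 6*v
(∇×B)₃ = ∂B₂/∂u − ∂B₁/∂v = -3*v^2 + 10
∇×B = (6*u + 5*w, -10*u*w + 2*u - 6*v, -3*v^2 + 10)
At (-2, 1, -1): (-17, -30, 7).

(-17, -30, 7)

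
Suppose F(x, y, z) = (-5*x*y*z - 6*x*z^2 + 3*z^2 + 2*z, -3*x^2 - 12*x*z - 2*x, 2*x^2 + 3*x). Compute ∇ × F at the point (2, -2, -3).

(24, 65, -8)

(∇×F)₁ = ∂F₃/∂y − ∂F₂/∂z = 12*x
(∇×F)₂ = ∂F₁/∂z − ∂F₃/∂x = -5*x*y - 12*x*z - 4*x + 6*z - 1
(∇×F)₃ = ∂F₂/∂x − ∂F₁/∂y = 5*x*z - 6*x - 12*z - 2
∇×F = (12*x, -5*x*y - 12*x*z - 4*x + 6*z - 1, 5*x*z - 6*x - 12*z - 2)
At (2, -2, -3): (24, 65, -8).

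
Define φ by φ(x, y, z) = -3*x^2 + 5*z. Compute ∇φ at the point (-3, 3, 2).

(18, 0, 5)

∂φ/∂x = -6*x
∂φ/∂y = 0
∂φ/∂z = 5
∇φ = (-6*x, 0, 5)
At (-3, 3, 2): (18, 0, 5).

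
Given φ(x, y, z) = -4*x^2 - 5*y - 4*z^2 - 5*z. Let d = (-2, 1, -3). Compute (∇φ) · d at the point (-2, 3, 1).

2

∂φ/∂x = -8*x
∂φ/∂y = -5
∂φ/∂z = -8*z - 5
∇φ at (-2, 3, 1) = (16, -5, -13)
∇φ · d = (16)(-2) + (-5)(1) + (-13)(-3) = 2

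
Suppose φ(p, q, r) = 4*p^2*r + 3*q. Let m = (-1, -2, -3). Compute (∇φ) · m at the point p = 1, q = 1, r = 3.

-42

∂φ/∂p = 8*p*r
∂φ/∂q = 3
∂φ/∂r = 4*p^2
∇φ at (1, 1, 3) = (24, 3, 4)
∇φ · m = (24)(-1) + (3)(-2) + (4)(-3) = -42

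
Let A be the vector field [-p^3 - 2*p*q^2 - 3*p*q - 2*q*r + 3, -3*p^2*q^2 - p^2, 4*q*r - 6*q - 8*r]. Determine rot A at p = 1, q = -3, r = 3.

(∇×A)₁ = ∂A₃/∂q − ∂A₂/∂r = 4*r - 6
(∇×A)₂ = ∂A₁/∂r − ∂A₃/∂p = -2*q
(∇×A)₃ = ∂A₂/∂p − ∂A₁/∂q = -6*p*q^2 + 4*p*q + p + 2*r
∇×A = (4*r - 6, -2*q, -6*p*q^2 + 4*p*q + p + 2*r)
At (1, -3, 3): (6, 6, -59).

(6, 6, -59)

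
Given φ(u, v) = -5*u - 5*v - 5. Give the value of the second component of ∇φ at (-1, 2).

-5

(∇φ)_2 = ∂φ/∂v = -5
At (-1, 2): -5.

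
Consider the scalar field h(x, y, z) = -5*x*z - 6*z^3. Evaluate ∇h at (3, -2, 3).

(-15, 0, -177)

∂h/∂x = -5*z
∂h/∂y = 0
∂h/∂z = -5*x - 18*z^2
∇h = (-5*z, 0, -5*x - 18*z^2)
At (3, -2, 3): (-15, 0, -177).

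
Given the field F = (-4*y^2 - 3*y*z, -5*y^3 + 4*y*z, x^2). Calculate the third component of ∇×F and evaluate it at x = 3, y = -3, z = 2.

-18

(∇×F)_3 = ∂F₂/∂x − ∂F₁/∂y
= 0 − (-8*y - 3*z)
= 8*y + 3*z
At (3, -3, 2): -18.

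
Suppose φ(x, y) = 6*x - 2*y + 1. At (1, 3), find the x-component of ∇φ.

6

(∇φ)_1 = ∂φ/∂x = 6
At (1, 3): 6.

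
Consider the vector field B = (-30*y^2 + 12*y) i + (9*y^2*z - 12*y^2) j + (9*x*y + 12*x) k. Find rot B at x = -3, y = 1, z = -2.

(∇×B)₁ = ∂B₃/∂y − ∂B₂/∂z = 9*x - 9*y^2
(∇×B)₂ = ∂B₁/∂z − ∂B₃/∂x = -9*y - 12
(∇×B)₃ = ∂B₂/∂x − ∂B₁/∂y = 60*y - 12
∇×B = (9*x - 9*y^2, -9*y - 12, 60*y - 12)
At (-3, 1, -2): (-36, -21, 48).

(-36, -21, 48)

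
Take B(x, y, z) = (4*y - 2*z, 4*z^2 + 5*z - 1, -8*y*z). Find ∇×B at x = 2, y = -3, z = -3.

(43, -2, -4)

(∇×B)₁ = ∂B₃/∂y − ∂B₂/∂z = -16*z - 5
(∇×B)₂ = ∂B₁/∂z − ∂B₃/∂x = -2
(∇×B)₃ = ∂B₂/∂x − ∂B₁/∂y = -4
∇×B = (-16*z - 5, -2, -4)
At (2, -3, -3): (43, -2, -4).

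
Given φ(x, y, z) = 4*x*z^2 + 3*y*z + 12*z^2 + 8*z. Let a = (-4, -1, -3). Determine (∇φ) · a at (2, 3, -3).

∂φ/∂x = 4*z^2
∂φ/∂y = 3*z
∂φ/∂z = 8*x*z + 3*y + 24*z + 8
∇φ at (2, 3, -3) = (36, -9, -103)
∇φ · a = (36)(-4) + (-9)(-1) + (-103)(-3) = 174

174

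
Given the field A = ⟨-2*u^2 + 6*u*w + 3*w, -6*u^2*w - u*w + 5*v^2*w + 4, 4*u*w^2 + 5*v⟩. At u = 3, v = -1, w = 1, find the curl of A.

(∇×A)₁ = ∂A₃/∂v − ∂A₂/∂w = 6*u^2 + u - 5*v^2 + 5
(∇×A)₂ = ∂A₁/∂w − ∂A₃/∂u = 6*u - 4*w^2 + 3
(∇×A)₃ = ∂A₂/∂u − ∂A₁/∂v = -12*u*w - w
∇×A = (6*u^2 + u - 5*v^2 + 5, 6*u - 4*w^2 + 3, -12*u*w - w)
At (3, -1, 1): (57, 17, -37).

(57, 17, -37)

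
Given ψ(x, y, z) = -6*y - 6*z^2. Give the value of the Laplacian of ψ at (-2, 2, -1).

-12

∂²ψ/∂x² = 0
∂²ψ/∂y² = 0
∂²ψ/∂z² = -12
∇²ψ = -12
At (-2, 2, -1): -12.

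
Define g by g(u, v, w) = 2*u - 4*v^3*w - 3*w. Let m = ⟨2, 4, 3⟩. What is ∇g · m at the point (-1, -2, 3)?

-485

∂g/∂u = 2
∂g/∂v = -12*v^2*w
∂g/∂w = -4*v^3 - 3
∇g at (-1, -2, 3) = (2, -144, 29)
∇g · m = (2)(2) + (-144)(4) + (29)(3) = -485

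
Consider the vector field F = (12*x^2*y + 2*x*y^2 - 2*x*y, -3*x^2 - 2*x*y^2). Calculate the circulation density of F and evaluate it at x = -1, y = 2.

∂F₂/∂x = -6*x - 2*y^2
∂F₁/∂y = 12*x^2 + 4*x*y - 2*x
Scalar curl = -12*x^2 - 4*x*y - 4*x - 2*y^2
At (-1, 2): -8.

-8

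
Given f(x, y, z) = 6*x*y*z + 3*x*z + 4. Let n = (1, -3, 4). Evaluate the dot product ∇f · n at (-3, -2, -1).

∂f/∂x = 6*y*z + 3*z
∂f/∂y = 6*x*z
∂f/∂z = 6*x*y + 3*x
∇f at (-3, -2, -1) = (9, 18, 27)
∇f · n = (9)(1) + (18)(-3) + (27)(4) = 63

63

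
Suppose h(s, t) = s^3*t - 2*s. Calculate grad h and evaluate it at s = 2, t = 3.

∂h/∂s = 3*s^2*t - 2
∂h/∂t = s^3
∇h = (3*s^2*t - 2, s^3)
At (2, 3): (34, 8).

(34, 8)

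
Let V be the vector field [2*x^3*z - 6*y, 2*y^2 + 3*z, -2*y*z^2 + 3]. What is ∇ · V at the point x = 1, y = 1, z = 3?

10

∂V₁/∂x = 6*x^2*z
∂V₂/∂y = 4*y
∂V₃/∂z = -4*y*z
∇·V = 6*x^2*z - 4*y*z + 4*y
At (1, 1, 3): 10.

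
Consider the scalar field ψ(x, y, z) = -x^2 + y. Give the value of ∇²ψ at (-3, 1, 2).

∂²ψ/∂x² = -2
∂²ψ/∂y² = 0
∂²ψ/∂z² = 0
∇²ψ = -2
At (-3, 1, 2): -2.

-2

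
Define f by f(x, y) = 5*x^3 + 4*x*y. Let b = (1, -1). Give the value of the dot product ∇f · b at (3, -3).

∂f/∂x = 15*x^2 + 4*y
∂f/∂y = 4*x
∇f at (3, -3) = (123, 12)
∇f · b = (123)(1) + (12)(-1) = 111

111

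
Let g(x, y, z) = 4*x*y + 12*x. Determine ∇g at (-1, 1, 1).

∂g/∂x = 4*y + 12
∂g/∂y = 4*x
∂g/∂z = 0
∇g = (4*y + 12, 4*x, 0)
At (-1, 1, 1): (16, -4, 0).

(16, -4, 0)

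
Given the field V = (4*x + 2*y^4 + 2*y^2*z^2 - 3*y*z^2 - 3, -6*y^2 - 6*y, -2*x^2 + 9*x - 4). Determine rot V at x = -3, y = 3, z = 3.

(∇×V)₁ = ∂V₃/∂y − ∂V₂/∂z = 0
(∇×V)₂ = ∂V₁/∂z − ∂V₃/∂x = 4*x + 4*y^2*z - 6*y*z - 9
(∇×V)₃ = ∂V₂/∂x − ∂V₁/∂y = -8*y^3 - 4*y*z^2 + 3*z^2
∇×V = (0, 4*x + 4*y^2*z - 6*y*z - 9, -8*y^3 - 4*y*z^2 + 3*z^2)
At (-3, 3, 3): (0, 33, -297).

(0, 33, -297)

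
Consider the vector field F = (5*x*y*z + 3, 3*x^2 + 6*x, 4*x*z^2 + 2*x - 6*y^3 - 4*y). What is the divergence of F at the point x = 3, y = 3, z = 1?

∂F₁/∂x = 5*y*z
∂F₂/∂y = 0
∂F₃/∂z = 8*x*z
∇·F = 8*x*z + 5*y*z
At (3, 3, 1): 39.

39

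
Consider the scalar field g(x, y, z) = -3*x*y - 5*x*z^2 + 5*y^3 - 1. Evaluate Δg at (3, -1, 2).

-60

∂²g/∂x² = 0
∂²g/∂y² = 30*y
∂²g/∂z² = -10*x
∇²g = -10*x + 30*y
At (3, -1, 2): -60.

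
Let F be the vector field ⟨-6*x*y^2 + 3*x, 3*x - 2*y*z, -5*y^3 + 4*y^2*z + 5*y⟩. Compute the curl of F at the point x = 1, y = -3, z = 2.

(∇×F)₁ = ∂F₃/∂y − ∂F₂/∂z = -15*y^2 + 8*y*z + 2*y + 5
(∇×F)₂ = ∂F₁/∂z − ∂F₃/∂x = 0
(∇×F)₃ = ∂F₂/∂x − ∂F₁/∂y = 12*x*y + 3
∇×F = (-15*y^2 + 8*y*z + 2*y + 5, 0, 12*x*y + 3)
At (1, -3, 2): (-184, 0, -33).

(-184, 0, -33)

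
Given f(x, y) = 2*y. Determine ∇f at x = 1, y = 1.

∂f/∂x = 0
∂f/∂y = 2
∇f = (0, 2)
At (1, 1): (0, 2).

(0, 2)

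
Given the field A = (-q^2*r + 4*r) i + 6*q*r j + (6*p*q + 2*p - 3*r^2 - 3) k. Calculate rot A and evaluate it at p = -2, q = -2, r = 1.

(∇×A)₁ = ∂A₃/∂q − ∂A₂/∂r = 6*p - 6*q
(∇×A)₂ = ∂A₁/∂r − ∂A₃/∂p = -q^2 - 6*q + 2
(∇×A)₃ = ∂A₂/∂p − ∂A₁/∂q = 2*q*r
∇×A = (6*p - 6*q, -q^2 - 6*q + 2, 2*q*r)
At (-2, -2, 1): (0, 10, -4).

(0, 10, -4)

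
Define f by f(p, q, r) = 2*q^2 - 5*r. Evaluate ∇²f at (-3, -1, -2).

4

∂²f/∂p² = 0
∂²f/∂q² = 4
∂²f/∂r² = 0
∇²f = 4
At (-3, -1, -2): 4.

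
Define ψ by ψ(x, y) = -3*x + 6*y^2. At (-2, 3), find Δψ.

12

∂²ψ/∂x² = 0
∂²ψ/∂y² = 12
∇²ψ = 12
At (-2, 3): 12.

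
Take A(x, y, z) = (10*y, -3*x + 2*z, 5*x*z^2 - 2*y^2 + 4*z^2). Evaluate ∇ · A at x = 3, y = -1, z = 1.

∂A₁/∂x = 0
∂A₂/∂y = 0
∂A₃/∂z = 10*x*z + 8*z
∇·A = 10*x*z + 8*z
At (3, -1, 1): 38.

38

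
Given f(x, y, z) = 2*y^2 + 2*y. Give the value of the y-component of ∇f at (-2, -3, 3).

(∇f)_2 = ∂f/∂y = 4*y + 2
At (-2, -3, 3): -10.

-10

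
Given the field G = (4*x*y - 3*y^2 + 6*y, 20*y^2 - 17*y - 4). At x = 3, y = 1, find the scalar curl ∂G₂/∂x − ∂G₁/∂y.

-12

∂G₂/∂x = 0
∂G₁/∂y = 4*x - 6*y + 6
Scalar curl = -4*x + 6*y - 6
At (3, 1): -12.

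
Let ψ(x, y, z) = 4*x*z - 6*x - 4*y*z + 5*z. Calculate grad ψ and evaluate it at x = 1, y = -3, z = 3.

(6, -12, 21)

∂ψ/∂x = 4*z - 6
∂ψ/∂y = -4*z
∂ψ/∂z = 4*x - 4*y + 5
∇ψ = (4*z - 6, -4*z, 4*x - 4*y + 5)
At (1, -3, 3): (6, -12, 21).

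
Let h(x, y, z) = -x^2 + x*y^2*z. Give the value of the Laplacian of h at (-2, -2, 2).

∂²h/∂x² = -2
∂²h/∂y² = 2*x*z
∂²h/∂z² = 0
∇²h = 2*x*z - 2
At (-2, -2, 2): -10.

-10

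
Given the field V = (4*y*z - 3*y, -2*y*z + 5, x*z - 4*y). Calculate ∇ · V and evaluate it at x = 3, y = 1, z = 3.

∂V₁/∂x = 0
∂V₂/∂y = -2*z
∂V₃/∂z = x
∇·V = x - 2*z
At (3, 1, 3): -3.

-3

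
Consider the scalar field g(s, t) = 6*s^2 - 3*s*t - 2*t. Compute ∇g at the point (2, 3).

∂g/∂s = 12*s - 3*t
∂g/∂t = -3*s - 2
∇g = (12*s - 3*t, -3*s - 2)
At (2, 3): (15, -8).

(15, -8)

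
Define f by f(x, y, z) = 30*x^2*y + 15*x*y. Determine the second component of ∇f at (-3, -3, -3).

225

(∇f)_2 = ∂f/∂y = 30*x^2 + 15*x
At (-3, -3, -3): 225.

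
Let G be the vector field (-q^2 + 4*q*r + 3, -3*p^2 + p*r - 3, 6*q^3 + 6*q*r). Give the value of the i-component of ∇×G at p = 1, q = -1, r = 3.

(∇×G)_1 = ∂G₃/∂q − ∂G₂/∂r
= 18*q^2 + 6*r − (p)
= -p + 18*q^2 + 6*r
At (1, -1, 3): 35.

35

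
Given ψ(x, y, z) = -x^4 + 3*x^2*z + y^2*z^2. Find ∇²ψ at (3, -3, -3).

∂²ψ/∂x² = 6*(-2*x^2 + z)
∂²ψ/∂y² = 2*z^2
∂²ψ/∂z² = 2*y^2
∇²ψ = -12*x^2 + 2*y^2 + 2*z^2 + 6*z
At (3, -3, -3): -90.

-90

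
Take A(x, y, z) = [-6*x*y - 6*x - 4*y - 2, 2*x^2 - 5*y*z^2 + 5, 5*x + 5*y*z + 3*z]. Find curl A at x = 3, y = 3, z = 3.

(∇×A)₁ = ∂A₃/∂y − ∂A₂/∂z = 10*y*z + 5*z
(∇×A)₂ = ∂A₁/∂z − ∂A₃/∂x = -5
(∇×A)₃ = ∂A₂/∂x − ∂A₁/∂y = 10*x + 4
∇×A = (10*y*z + 5*z, -5, 10*x + 4)
At (3, 3, 3): (105, -5, 34).

(105, -5, 34)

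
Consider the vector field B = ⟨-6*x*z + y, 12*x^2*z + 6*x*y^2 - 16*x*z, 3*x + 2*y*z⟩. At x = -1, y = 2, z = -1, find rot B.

(-30, 3, 63)

(∇×B)₁ = ∂B₃/∂y − ∂B₂/∂z = -12*x^2 + 16*x + 2*z
(∇×B)₂ = ∂B₁/∂z − ∂B₃/∂x = -6*x - 3
(∇×B)₃ = ∂B₂/∂x − ∂B₁/∂y = 24*x*z + 6*y^2 - 16*z - 1
∇×B = (-12*x^2 + 16*x + 2*z, -6*x - 3, 24*x*z + 6*y^2 - 16*z - 1)
At (-1, 2, -1): (-30, 3, 63).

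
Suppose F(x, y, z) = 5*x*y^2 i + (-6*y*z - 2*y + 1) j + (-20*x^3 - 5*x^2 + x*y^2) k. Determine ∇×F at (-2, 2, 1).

(∇×F)₁ = ∂F₃/∂y − ∂F₂/∂z = 2*x*y + 6*y
(∇×F)₂ = ∂F₁/∂z − ∂F₃/∂x = 60*x^2 + 10*x - y^2
(∇×F)₃ = ∂F₂/∂x − ∂F₁/∂y = -10*x*y
∇×F = (2*x*y + 6*y, 60*x^2 + 10*x - y^2, -10*x*y)
At (-2, 2, 1): (4, 216, 40).

(4, 216, 40)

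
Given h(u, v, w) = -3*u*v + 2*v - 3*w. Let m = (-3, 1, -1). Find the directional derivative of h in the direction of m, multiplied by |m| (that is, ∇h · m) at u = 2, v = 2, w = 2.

∂h/∂u = -3*v
∂h/∂v = -3*u + 2
∂h/∂w = -3
∇h at (2, 2, 2) = (-6, -4, -3)
∇h · m = (-6)(-3) + (-4)(1) + (-3)(-1) = 17

17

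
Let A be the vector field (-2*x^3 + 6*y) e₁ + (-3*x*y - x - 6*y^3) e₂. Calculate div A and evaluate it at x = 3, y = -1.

∂A₁/∂x = -6*x^2
∂A₂/∂y = -3*x - 18*y^2
∇·A = -6*x^2 - 3*x - 18*y^2
At (3, -1): -81.

-81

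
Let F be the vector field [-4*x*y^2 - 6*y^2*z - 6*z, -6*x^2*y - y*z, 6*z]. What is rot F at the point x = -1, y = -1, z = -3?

(∇×F)₁ = ∂F₃/∂y − ∂F₂/∂z = y
(∇×F)₂ = ∂F₁/∂z − ∂F₃/∂x = -6*y^2 - 6
(∇×F)₃ = ∂F₂/∂x − ∂F₁/∂y = -4*x*y + 12*y*z
∇×F = (y, -6*y^2 - 6, -4*x*y + 12*y*z)
At (-1, -1, -3): (-1, -12, 32).

(-1, -12, 32)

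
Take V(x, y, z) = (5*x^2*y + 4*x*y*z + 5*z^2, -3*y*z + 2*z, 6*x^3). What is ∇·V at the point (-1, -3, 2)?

∂V₁/∂x = 10*x*y + 4*y*z
∂V₂/∂y = -3*z
∂V₃/∂z = 0
∇·V = 10*x*y + 4*y*z - 3*z
At (-1, -3, 2): 0.

0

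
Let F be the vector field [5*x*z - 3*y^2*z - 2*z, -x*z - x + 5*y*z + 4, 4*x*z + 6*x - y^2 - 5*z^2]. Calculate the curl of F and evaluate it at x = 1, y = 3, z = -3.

(∇×F)₁ = ∂F₃/∂y − ∂F₂/∂z = x - 7*y
(∇×F)₂ = ∂F₁/∂z − ∂F₃/∂x = 5*x - 3*y^2 - 4*z - 8
(∇×F)₃ = ∂F₂/∂x − ∂F₁/∂y = 6*y*z - z - 1
∇×F = (x - 7*y, 5*x - 3*y^2 - 4*z - 8, 6*y*z - z - 1)
At (1, 3, -3): (-20, -18, -52).

(-20, -18, -52)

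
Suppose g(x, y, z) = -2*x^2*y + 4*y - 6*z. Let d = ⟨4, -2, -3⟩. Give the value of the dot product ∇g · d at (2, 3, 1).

∂g/∂x = -4*x*y
∂g/∂y = -2*x^2 + 4
∂g/∂z = -6
∇g at (2, 3, 1) = (-24, -4, -6)
∇g · d = (-24)(4) + (-4)(-2) + (-6)(-3) = -70

-70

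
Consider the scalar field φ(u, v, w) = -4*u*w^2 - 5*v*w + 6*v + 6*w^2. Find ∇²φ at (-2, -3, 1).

28

∂²φ/∂u² = 0
∂²φ/∂v² = 0
∂²φ/∂w² = 4*(-2*u + 3)
∇²φ = -8*u + 12
At (-2, -3, 1): 28.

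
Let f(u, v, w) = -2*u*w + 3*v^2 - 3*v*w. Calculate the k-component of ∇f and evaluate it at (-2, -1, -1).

(∇f)_3 = ∂f/∂w = -2*u - 3*v
At (-2, -1, -1): 7.

7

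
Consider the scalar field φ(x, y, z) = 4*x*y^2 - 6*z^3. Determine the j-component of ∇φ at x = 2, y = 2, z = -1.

(∇φ)_2 = ∂φ/∂y = 8*x*y
At (2, 2, -1): 32.

32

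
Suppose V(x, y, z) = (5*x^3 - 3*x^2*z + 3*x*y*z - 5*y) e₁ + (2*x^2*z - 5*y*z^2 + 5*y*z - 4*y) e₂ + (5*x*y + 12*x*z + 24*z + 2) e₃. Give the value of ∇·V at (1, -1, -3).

∂V₁/∂x = 15*x^2 - 6*x*z + 3*y*z
∂V₂/∂y = -5*z^2 + 5*z - 4
∂V₃/∂z = 12*x + 24
∇·V = 15*x^2 - 6*x*z + 12*x + 3*y*z - 5*z^2 + 5*z + 20
At (1, -1, -3): 14.

14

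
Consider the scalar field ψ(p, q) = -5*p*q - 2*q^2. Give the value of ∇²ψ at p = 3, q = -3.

∂²ψ/∂p² = 0
∂²ψ/∂q² = -4
∇²ψ = -4
At (3, -3): -4.

-4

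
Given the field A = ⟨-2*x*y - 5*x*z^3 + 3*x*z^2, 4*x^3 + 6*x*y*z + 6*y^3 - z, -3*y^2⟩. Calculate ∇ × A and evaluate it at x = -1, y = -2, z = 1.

(∇×A)₁ = ∂A₃/∂y − ∂A₂/∂z = -6*x*y - 6*y + 1
(∇×A)₂ = ∂A₁/∂z − ∂A₃/∂x = -15*x*z^2 + 6*x*z
(∇×A)₃ = ∂A₂/∂x − ∂A₁/∂y = 12*x^2 + 2*x + 6*y*z
∇×A = (-6*x*y - 6*y + 1, -15*x*z^2 + 6*x*z, 12*x^2 + 2*x + 6*y*z)
At (-1, -2, 1): (1, 9, -2).

(1, 9, -2)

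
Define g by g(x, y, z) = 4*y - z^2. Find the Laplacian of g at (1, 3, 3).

-2

∂²g/∂x² = 0
∂²g/∂y² = 0
∂²g/∂z² = -2
∇²g = -2
At (1, 3, 3): -2.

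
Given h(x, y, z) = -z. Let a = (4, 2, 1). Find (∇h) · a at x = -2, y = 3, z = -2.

∂h/∂x = 0
∂h/∂y = 0
∂h/∂z = -1
∇h at (-2, 3, -2) = (0, 0, -1)
∇h · a = (0)(4) + (0)(2) + (-1)(1) = -1

-1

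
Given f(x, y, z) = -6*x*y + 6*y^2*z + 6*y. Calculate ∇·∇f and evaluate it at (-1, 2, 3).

36

∂²f/∂x² = 0
∂²f/∂y² = 12*z
∂²f/∂z² = 0
∇²f = 12*z
At (-1, 2, 3): 36.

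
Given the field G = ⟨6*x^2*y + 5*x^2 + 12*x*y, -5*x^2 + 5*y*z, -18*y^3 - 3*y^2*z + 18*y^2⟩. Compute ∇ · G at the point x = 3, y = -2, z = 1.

-73

∂G₁/∂x = 12*x*y + 10*x + 12*y
∂G₂/∂y = 5*z
∂G₃/∂z = -3*y^2
∇·G = 12*x*y + 10*x - 3*y^2 + 12*y + 5*z
At (3, -2, 1): -73.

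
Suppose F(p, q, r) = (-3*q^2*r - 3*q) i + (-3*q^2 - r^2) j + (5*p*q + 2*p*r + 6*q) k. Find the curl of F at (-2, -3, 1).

(-2, -14, -15)

(∇×F)₁ = ∂F₃/∂q − ∂F₂/∂r = 5*p + 2*r + 6
(∇×F)₂ = ∂F₁/∂r − ∂F₃/∂p = -3*q^2 - 5*q - 2*r
(∇×F)₃ = ∂F₂/∂p − ∂F₁/∂q = 6*q*r + 3
∇×F = (5*p + 2*r + 6, -3*q^2 - 5*q - 2*r, 6*q*r + 3)
At (-2, -3, 1): (-2, -14, -15).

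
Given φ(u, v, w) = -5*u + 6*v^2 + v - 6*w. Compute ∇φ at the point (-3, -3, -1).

∂φ/∂u = -5
∂φ/∂v = 12*v + 1
∂φ/∂w = -6
∇φ = (-5, 12*v + 1, -6)
At (-3, -3, -1): (-5, -35, -6).

(-5, -35, -6)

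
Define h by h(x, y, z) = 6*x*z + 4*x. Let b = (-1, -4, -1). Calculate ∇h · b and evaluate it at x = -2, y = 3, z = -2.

∂h/∂x = 6*z + 4
∂h/∂y = 0
∂h/∂z = 6*x
∇h at (-2, 3, -2) = (-8, 0, -12)
∇h · b = (-8)(-1) + (0)(-4) + (-12)(-1) = 20

20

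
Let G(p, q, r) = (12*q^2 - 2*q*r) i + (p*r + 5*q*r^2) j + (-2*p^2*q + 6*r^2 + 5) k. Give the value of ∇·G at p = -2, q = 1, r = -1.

∂G₁/∂p = 0
∂G₂/∂q = 5*r^2
∂G₃/∂r = 12*r
∇·G = 5*r^2 + 12*r
At (-2, 1, -1): -7.

-7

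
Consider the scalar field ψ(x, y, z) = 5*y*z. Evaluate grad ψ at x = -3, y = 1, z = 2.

∂ψ/∂x = 0
∂ψ/∂y = 5*z
∂ψ/∂z = 5*y
∇ψ = (0, 5*z, 5*y)
At (-3, 1, 2): (0, 10, 5).

(0, 10, 5)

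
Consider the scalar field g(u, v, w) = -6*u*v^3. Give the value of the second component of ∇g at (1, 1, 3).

-18

(∇g)_2 = ∂g/∂v = -18*u*v^2
At (1, 1, 3): -18.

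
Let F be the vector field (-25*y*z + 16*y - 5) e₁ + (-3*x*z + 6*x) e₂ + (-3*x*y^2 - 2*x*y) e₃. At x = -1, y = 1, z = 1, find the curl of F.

(∇×F)₁ = ∂F₃/∂y − ∂F₂/∂z = -6*x*y + x
(∇×F)₂ = ∂F₁/∂z − ∂F₃/∂x = 3*y^2 - 23*y
(∇×F)₃ = ∂F₂/∂x − ∂F₁/∂y = 22*z - 10
∇×F = (-6*x*y + x, 3*y^2 - 23*y, 22*z - 10)
At (-1, 1, 1): (5, -20, 12).

(5, -20, 12)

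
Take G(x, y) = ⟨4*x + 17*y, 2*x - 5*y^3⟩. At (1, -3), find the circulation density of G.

-15

∂G₂/∂x = 2
∂G₁/∂y = 17
Scalar curl = -15
At (1, -3): -15.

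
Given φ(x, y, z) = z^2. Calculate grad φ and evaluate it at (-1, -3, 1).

(0, 0, 2)

∂φ/∂x = 0
∂φ/∂y = 0
∂φ/∂z = 2*z
∇φ = (0, 0, 2*z)
At (-1, -3, 1): (0, 0, 2).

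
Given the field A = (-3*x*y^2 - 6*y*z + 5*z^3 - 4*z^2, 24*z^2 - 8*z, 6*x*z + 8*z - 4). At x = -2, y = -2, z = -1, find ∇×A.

(56, 41, 18)

(∇×A)₁ = ∂A₃/∂y − ∂A₂/∂z = -48*z + 8
(∇×A)₂ = ∂A₁/∂z − ∂A₃/∂x = -6*y + 15*z^2 - 14*z
(∇×A)₃ = ∂A₂/∂x − ∂A₁/∂y = 6*x*y + 6*z
∇×A = (-48*z + 8, -6*y + 15*z^2 - 14*z, 6*x*y + 6*z)
At (-2, -2, -1): (56, 41, 18).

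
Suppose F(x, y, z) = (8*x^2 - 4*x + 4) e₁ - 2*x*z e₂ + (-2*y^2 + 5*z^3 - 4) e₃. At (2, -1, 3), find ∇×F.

(8, 0, -6)

(∇×F)₁ = ∂F₃/∂y − ∂F₂/∂z = 2*x - 4*y
(∇×F)₂ = ∂F₁/∂z − ∂F₃/∂x = 0
(∇×F)₃ = ∂F₂/∂x − ∂F₁/∂y = -2*z
∇×F = (2*x - 4*y, 0, -2*z)
At (2, -1, 3): (8, 0, -6).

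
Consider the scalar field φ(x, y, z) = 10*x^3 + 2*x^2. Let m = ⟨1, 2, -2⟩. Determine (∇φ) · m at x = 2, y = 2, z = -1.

∂φ/∂x = 30*x^2 + 4*x
∂φ/∂y = 0
∂φ/∂z = 0
∇φ at (2, 2, -1) = (128, 0, 0)
∇φ · m = (128)(1) + (0)(2) + (0)(-2) = 128

128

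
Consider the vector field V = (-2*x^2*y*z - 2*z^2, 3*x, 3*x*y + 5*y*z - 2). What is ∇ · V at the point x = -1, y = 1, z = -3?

∂V₁/∂x = -4*x*y*z
∂V₂/∂y = 0
∂V₃/∂z = 5*y
∇·V = -4*x*y*z + 5*y
At (-1, 1, -3): -7.

-7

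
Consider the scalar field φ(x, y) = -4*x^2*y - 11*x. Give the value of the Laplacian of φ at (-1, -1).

∂²φ/∂x² = -8*y
∂²φ/∂y² = 0
∇²φ = -8*y
At (-1, -1): 8.

8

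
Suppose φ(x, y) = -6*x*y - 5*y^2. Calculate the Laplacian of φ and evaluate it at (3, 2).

∂²φ/∂x² = 0
∂²φ/∂y² = -10
∇²φ = -10
At (3, 2): -10.

-10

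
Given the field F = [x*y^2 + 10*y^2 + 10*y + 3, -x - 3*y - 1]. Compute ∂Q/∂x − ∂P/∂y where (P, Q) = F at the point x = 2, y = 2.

∂F₂/∂x = -1
∂F₁/∂y = 2*x*y + 20*y + 10
Scalar curl = -2*x*y - 20*y - 11
At (2, 2): -59.

-59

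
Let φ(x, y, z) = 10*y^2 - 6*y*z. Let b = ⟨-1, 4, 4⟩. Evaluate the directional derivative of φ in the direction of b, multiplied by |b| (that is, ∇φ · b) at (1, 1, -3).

∂φ/∂x = 0
∂φ/∂y = 20*y - 6*z
∂φ/∂z = -6*y
∇φ at (1, 1, -3) = (0, 38, -6)
∇φ · b = (0)(-1) + (38)(4) + (-6)(4) = 128

128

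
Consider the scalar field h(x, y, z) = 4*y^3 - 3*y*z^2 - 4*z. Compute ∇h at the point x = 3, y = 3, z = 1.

(0, 105, -22)

∂h/∂x = 0
∂h/∂y = 12*y^2 - 3*z^2
∂h/∂z = -6*y*z - 4
∇h = (0, 12*y^2 - 3*z^2, -6*y*z - 4)
At (3, 3, 1): (0, 105, -22).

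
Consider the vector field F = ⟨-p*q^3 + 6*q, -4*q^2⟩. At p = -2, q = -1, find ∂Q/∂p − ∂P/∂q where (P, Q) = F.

∂F₂/∂p = 0
∂F₁/∂q = -3*p*q^2 + 6
Scalar curl = 3*p*q^2 - 6
At (-2, -1): -12.

-12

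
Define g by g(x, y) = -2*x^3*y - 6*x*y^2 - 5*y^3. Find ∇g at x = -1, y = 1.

∂g/∂x = -6*x^2*y - 6*y^2
∂g/∂y = -2*x^3 - 12*x*y - 15*y^2
∇g = (-6*x^2*y - 6*y^2, -2*x^3 - 12*x*y - 15*y^2)
At (-1, 1): (-12, -1).

(-12, -1)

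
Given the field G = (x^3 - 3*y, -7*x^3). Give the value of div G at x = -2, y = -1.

∂G₁/∂x = 3*x^2
∂G₂/∂y = 0
∇·G = 3*x^2
At (-2, -1): 12.

12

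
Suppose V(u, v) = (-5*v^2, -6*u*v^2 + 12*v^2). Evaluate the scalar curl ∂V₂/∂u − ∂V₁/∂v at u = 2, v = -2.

∂V₂/∂u = -6*v^2
∂V₁/∂v = -10*v
Scalar curl = -6*v^2 + 10*v
At (2, -2): -44.

-44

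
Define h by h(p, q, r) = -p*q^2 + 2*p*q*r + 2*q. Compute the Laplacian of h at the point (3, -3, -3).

∂²h/∂p² = 0
∂²h/∂q² = -2*p
∂²h/∂r² = 0
∇²h = -2*p
At (3, -3, -3): -6.

-6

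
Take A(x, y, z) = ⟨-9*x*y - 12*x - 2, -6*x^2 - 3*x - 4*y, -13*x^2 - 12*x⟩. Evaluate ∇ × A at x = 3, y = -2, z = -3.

(∇×A)₁ = ∂A₃/∂y − ∂A₂/∂z = 0
(∇×A)₂ = ∂A₁/∂z − ∂A₃/∂x = 26*x + 12
(∇×A)₃ = ∂A₂/∂x − ∂A₁/∂y = -3*x - 3
∇×A = (0, 26*x + 12, -3*x - 3)
At (3, -2, -3): (0, 90, -12).

(0, 90, -12)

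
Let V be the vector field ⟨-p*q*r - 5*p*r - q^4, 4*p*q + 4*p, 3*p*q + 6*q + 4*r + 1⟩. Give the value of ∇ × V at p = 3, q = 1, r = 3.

(∇×V)₁ = ∂V₃/∂q − ∂V₂/∂r = 3*p + 6
(∇×V)₂ = ∂V₁/∂r − ∂V₃/∂p = -p*q - 5*p - 3*q
(∇×V)₃ = ∂V₂/∂p − ∂V₁/∂q = p*r + 4*q^3 + 4*q + 4
∇×V = (3*p + 6, -p*q - 5*p - 3*q, p*r + 4*q^3 + 4*q + 4)
At (3, 1, 3): (15, -21, 21).

(15, -21, 21)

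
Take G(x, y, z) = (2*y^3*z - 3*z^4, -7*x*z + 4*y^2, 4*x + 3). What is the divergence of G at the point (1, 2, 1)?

16

∂G₁/∂x = 0
∂G₂/∂y = 8*y
∂G₃/∂z = 0
∇·G = 8*y
At (1, 2, 1): 16.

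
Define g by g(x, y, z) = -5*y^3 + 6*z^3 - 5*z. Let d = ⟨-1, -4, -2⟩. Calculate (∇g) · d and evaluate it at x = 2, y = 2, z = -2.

∂g/∂x = 0
∂g/∂y = -15*y^2
∂g/∂z = 18*z^2 - 5
∇g at (2, 2, -2) = (0, -60, 67)
∇g · d = (0)(-1) + (-60)(-4) + (67)(-2) = 106

106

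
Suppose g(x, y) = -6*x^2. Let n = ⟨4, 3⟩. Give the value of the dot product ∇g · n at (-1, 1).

∂g/∂x = -12*x
∂g/∂y = 0
∇g at (-1, 1) = (12, 0)
∇g · n = (12)(4) + (0)(3) = 48

48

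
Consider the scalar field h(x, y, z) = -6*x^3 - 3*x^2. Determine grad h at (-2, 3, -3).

(-60, 0, 0)

∂h/∂x = -18*x^2 - 6*x
∂h/∂y = 0
∂h/∂z = 0
∇h = (-18*x^2 - 6*x, 0, 0)
At (-2, 3, -3): (-60, 0, 0).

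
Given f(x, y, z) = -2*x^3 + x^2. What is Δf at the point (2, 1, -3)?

-22

∂²f/∂x² = 2*(-6*x + 1)
∂²f/∂y² = 0
∂²f/∂z² = 0
∇²f = -12*x + 2
At (2, 1, -3): -22.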